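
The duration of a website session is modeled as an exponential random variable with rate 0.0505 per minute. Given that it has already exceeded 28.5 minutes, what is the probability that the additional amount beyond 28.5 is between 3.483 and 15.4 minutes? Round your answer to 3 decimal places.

0.379

Memoryless: the residual past 28.5 is again Exp(λ).
P(3.483 < residual < 15.4) = e^(−λ·3.483) − e^(−λ·15.4) = 0.83871 − 0.45946 ≈ 0.379.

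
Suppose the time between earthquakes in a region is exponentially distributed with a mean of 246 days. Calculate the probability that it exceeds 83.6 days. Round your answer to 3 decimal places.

0.712

The rate is λ = 1/246 = 0.00406504 per day.
P(X > 83.6) = e^(−λ·83.6) = e^(−0.33984) ≈ 0.712.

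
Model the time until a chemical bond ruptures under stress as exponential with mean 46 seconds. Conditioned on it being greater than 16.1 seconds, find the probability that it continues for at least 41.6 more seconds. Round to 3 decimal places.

0.405

The rate is λ = 1/46 = 0.0217391 per second.
P(X > s+t | X > s) = e^(−λ(s+t))/e^(−λs) = e^(−λt), independent of s = 16.1.
P(X > 41.6) = e^(−0.90435) ≈ 0.405.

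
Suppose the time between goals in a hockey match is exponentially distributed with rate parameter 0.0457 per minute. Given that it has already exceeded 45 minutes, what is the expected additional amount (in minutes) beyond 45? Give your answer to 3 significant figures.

21.9

By memorylessness, the remaining amount past any threshold is again Exp(λ) with mean 1/λ = 21.8818 minutes.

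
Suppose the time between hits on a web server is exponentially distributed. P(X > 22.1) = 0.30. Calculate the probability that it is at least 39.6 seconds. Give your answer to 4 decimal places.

e^(−λ·22.1) = 0.30 ⇒ λ = −ln(0.30)/22.1 = 0.0544784.
P(X > 39.6) = e^(−0.0544784·39.6) = e^(−2.1573) ≈ 0.1156.

0.1156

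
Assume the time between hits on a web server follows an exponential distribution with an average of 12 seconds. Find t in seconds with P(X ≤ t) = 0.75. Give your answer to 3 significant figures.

The rate is λ = 1/12 = 0.0833333 per second.
Set 1 − e^(−λt) = 0.75, so t = −ln(0.25)/λ = 1.3863/0.0833333 ≈ 16.6355 seconds.

16.6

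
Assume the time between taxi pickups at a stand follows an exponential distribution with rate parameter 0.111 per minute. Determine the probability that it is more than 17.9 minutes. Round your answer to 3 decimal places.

P(X > 17.9) = e^(−λ·17.9) = e^(−1.9869) ≈ 0.137.

0.137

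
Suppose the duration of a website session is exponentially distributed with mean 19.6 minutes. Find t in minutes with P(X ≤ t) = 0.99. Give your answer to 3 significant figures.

90.3

The rate is λ = 1/19.6 = 0.0510204 per minute.
Set 1 − e^(−λt) = 0.99, so t = −ln(0.01)/λ = 4.6052/0.0510204 ≈ 90.2613 minutes.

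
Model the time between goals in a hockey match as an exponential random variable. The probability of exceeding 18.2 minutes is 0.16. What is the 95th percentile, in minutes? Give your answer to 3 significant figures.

e^(−λ·18.2) = 0.16 ⇒ λ = −ln(0.16)/18.2 = 0.100691.
95th percentile: 1 − e^(−λt) = 0.95, t = −ln(0.05)/λ = 29.7517 minutes.

29.8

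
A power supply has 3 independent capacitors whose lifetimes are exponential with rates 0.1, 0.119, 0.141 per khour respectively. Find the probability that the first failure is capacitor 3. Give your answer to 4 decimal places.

0.3917

The time to first failure is exponential with rate Σλ = 0.1 + 0.119 + 0.141 = 0.36.
P(capacitor 3 first) = λ_3/Σλ = 0.141/0.36 ≈ 0.3917.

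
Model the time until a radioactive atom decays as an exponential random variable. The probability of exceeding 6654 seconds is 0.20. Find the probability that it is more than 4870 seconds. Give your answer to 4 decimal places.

0.3079

e^(−λ·6654) = 0.20 ⇒ λ = −ln(0.20)/6654 = 0.000241875.
P(X > 4870) = e^(−0.000241875·4870) = e^(−1.1779) ≈ 0.3079.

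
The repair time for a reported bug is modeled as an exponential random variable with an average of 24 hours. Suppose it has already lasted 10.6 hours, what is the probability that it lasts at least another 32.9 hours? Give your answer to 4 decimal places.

0.2539

The rate is λ = 1/24 = 0.0416667 per hour.
By the memoryless property, P(X > 10.6+32.9 | X > 10.6) = P(X > 32.9).
P(X > 32.9) = e^(−1.3708) ≈ 0.2539.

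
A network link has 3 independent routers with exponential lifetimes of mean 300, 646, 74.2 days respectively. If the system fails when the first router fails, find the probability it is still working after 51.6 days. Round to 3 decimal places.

0.388

The first failure time is exponential with rate Σλ_i = 1/300 + 1/646 + 1/74.2 = 0.0183584 per day.
P(min > 51.6) = e^(−0.0183584·51.6) = e^(−0.94729) ≈ 0.388.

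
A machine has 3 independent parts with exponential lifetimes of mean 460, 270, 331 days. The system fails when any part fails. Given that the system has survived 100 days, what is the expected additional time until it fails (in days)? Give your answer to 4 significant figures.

112.4

First-failure rate Σλ = 1/460 + 1/270 + 1/331 = 0.00889876.
By memorylessness the expected residual is 1/Σλ = 112.375 days, regardless of the 100 already elapsed.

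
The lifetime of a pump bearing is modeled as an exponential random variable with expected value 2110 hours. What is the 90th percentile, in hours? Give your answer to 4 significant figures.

The rate is λ = 1/2110 = 0.000473934 per hour.
Set 1 − e^(−λt) = 0.9, so t = −ln(0.1)/λ = 2.3026/0.000473934 ≈ 4858.45 hours.

4858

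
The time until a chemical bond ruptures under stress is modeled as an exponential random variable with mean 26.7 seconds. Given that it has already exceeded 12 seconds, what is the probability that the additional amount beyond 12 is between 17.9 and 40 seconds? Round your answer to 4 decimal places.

The rate is λ = 1/26.7 = 0.0374532 per second.
Memoryless: the residual past 12 is again Exp(λ).
P(17.9 < residual < 40) = e^(−λ·17.9) − e^(−λ·40) = 0.51150 − 0.22355 ≈ 0.2879.

0.2879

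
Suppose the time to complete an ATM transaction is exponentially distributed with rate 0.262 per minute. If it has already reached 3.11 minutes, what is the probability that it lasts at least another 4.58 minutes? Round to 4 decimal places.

0.3012

P(X > s+t | X > s) = e^(−λ(s+t))/e^(−λs) = e^(−λt), independent of s = 3.11.
P(X > 4.58) = e^(−1.2) ≈ 0.3012.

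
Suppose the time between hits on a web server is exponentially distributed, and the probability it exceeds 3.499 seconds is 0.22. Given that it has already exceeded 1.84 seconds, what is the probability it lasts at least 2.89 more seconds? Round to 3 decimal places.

0.286

From e^(−λ·3.499) = 0.22, λ = −ln(0.22)/3.499 = 0.432732.
Memoryless: P(X > 1.84+2.89 | X > 1.84) = P(X > 2.89) = e^(−0.432732·2.89) ≈ 0.286.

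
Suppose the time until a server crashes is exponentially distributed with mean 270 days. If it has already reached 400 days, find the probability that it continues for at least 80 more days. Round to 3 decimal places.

0.744

The rate is λ = 1/270 = 0.0037037 per day.
P(X > s+t | X > s) = e^(−λ(s+t))/e^(−λs) = e^(−λt), independent of s = 400.
P(X > 80) = e^(−0.2963) ≈ 0.744.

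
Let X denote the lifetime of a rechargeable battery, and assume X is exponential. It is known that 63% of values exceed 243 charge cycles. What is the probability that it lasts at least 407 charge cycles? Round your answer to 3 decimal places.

0.461

e^(−λ·243) = 0.63 ⇒ λ = −ln(0.63)/243 = 0.00190138.
P(X > 407) = e^(−0.00190138·407) = e^(−0.77386) ≈ 0.461.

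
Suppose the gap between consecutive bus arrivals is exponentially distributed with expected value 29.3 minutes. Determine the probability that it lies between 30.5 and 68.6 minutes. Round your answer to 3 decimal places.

The rate is λ = 1/29.3 = 0.0341297 per minute.
P(30.5 < X < 68.6) = e^(−λ·30.5) − e^(−λ·68.6) = 0.35312 − 0.09620 ≈ 0.257.

0.257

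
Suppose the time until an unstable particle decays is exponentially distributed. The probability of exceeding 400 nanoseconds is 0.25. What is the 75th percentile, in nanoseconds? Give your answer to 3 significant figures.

400

e^(−λ·400) = 0.25 ⇒ λ = −ln(0.25)/400 = 0.00346574.
75th percentile: 1 − e^(−λt) = 0.75, t = −ln(0.25)/λ = 400 nanoseconds.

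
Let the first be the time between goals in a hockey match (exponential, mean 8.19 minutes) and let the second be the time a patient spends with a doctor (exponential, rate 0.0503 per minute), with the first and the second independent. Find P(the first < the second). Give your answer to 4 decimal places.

0.7082

λ_1 = 1/8.19 = 0.1221, λ_2 = 0.0503.
For independent exponentials, P(the first < the second) = λ_1/(λ_1+λ_2) = 0.1221/0.1724 ≈ 0.7082.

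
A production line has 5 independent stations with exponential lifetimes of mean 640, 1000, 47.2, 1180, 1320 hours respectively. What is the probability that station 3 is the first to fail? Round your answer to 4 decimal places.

0.8356

Rates: λ_i = 1/mean_i → 0.0015625, 0.001, 0.0211864, 0.000847458, 0.000757576; Σλ = 0.025354.
P(station 3 first) = λ_3/Σλ = 0.0211864/0.025354 ≈ 0.8356.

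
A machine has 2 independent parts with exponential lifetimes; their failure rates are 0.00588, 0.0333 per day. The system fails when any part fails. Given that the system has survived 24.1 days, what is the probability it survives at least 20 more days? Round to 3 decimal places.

0.457

Time to first failure ~ Exp(Σλ) with Σλ = 0.03918.
By memorylessness, P(T > 24.1+20 | T > 24.1) = P(T > 20) = e^(−0.03918·20) ≈ 0.457.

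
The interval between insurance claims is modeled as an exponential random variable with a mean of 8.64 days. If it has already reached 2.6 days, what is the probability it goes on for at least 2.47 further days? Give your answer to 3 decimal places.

The rate is λ = 1/8.64 = 0.115741 per day.
The exponential is memoryless, so the remaining time is again Exp(λ): the condition X > 2.6 is irrelevant.
P(X > 2.47) = e^(−0.28588) ≈ 0.751.

0.751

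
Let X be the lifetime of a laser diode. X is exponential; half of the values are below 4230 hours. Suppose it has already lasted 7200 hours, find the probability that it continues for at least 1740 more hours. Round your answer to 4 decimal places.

0.7519

For an exponential, median = ln(2)/λ, so λ = ln 2 / 4230 = 0.000163865 per hour.
P(X > s+t | X > s) = e^(−λ(s+t))/e^(−λs) = e^(−λt), independent of s = 7200.
P(X > 1740) = e^(−0.28512) ≈ 0.7519.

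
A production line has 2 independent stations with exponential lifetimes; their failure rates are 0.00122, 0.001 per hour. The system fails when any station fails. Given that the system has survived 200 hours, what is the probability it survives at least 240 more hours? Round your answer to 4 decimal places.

Time to first failure ~ Exp(Σλ) with Σλ = 0.00222.
By memorylessness, P(T > 200+240 | T > 200) = P(T > 240) = e^(−0.00222·240) ≈ 0.5870.

0.5870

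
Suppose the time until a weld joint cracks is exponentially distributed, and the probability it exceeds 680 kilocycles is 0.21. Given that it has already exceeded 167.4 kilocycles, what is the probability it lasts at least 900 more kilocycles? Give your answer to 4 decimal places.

From e^(−λ·680) = 0.21, λ = −ln(0.21)/680 = 0.00229507.
Memoryless: P(X > 167.4+900 | X > 167.4) = P(X > 900) = e^(−0.00229507·900) ≈ 0.1267.

0.1267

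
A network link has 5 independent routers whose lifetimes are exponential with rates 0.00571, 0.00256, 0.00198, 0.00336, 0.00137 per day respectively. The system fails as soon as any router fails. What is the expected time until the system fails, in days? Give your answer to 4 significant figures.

The time to first failure is exponential with rate Σλ = 0.00571 + 0.00256 + 0.00198 + 0.00336 + 0.00137 = 0.01498.
E[min] = 1/Σλ = 1/0.01498 = 66.7557 days.

66.76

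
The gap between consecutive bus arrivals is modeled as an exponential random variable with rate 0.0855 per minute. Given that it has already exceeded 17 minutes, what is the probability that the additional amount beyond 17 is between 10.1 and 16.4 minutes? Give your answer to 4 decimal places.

Memoryless: the residual past 17 is again Exp(λ).
P(10.1 < residual < 16.4) = e^(−λ·10.1) − e^(−λ·16.4) = 0.42166 − 0.24606 ≈ 0.1756.

0.1756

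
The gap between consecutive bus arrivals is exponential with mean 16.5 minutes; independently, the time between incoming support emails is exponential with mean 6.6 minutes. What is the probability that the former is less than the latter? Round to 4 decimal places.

λ_1 = 1/16.5 = 0.0606061, λ_2 = 1/6.6 = 0.151515.
For independent exponentials, P(the former < the latter) = λ_1/(λ_1+λ_2) = 0.0606061/0.212121 ≈ 0.2857.

0.2857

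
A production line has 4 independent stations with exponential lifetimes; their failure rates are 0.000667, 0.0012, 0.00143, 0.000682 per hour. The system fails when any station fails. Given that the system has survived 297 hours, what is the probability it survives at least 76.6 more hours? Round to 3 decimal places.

0.737

Time to first failure ~ Exp(Σλ) with Σλ = 0.003979.
By memorylessness, P(T > 297+76.6 | T > 297) = P(T > 76.6) = e^(−0.003979·76.6) ≈ 0.737.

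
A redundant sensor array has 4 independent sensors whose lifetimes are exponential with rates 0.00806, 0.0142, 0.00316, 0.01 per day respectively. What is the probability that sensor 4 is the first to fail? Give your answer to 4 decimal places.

0.2823

The time to first failure is exponential with rate Σλ = 0.00806 + 0.0142 + 0.00316 + 0.01 = 0.03542.
P(sensor 4 first) = λ_4/Σλ = 0.01/0.03542 ≈ 0.2823.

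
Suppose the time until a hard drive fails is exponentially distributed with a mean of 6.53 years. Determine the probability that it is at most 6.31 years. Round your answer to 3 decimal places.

The rate is λ = 1/6.53 = 0.153139 per year.
P(X ≤ 6.31) = 1 − e^(−λ·6.31) = 1 − e^(−0.96631) ≈ 0.620.

0.620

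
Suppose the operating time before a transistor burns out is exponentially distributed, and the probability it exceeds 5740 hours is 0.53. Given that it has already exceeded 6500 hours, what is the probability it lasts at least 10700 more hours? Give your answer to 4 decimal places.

From e^(−λ·5740) = 0.53, λ = −ln(0.53)/5740 = 0.000110606.
Memoryless: P(X > 6500+10700 | X > 6500) = P(X > 10700) = e^(−0.000110606·10700) ≈ 0.3062.

0.3062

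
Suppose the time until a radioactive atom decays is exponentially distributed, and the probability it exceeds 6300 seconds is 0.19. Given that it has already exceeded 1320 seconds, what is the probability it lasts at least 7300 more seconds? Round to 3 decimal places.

From e^(−λ·6300) = 0.19, λ = −ln(0.19)/6300 = 0.000263608.
Memoryless: P(X > 1320+7300 | X > 1320) = P(X > 7300) = e^(−0.000263608·7300) ≈ 0.146.

0.146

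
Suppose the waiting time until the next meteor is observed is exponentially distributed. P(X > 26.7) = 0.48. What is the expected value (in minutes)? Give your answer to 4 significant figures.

e^(−λ·26.7) = 0.48 ⇒ λ = −ln(0.48)/26.7 = 0.0274895.
Mean = 1/λ = 36.3775 minutes.

36.38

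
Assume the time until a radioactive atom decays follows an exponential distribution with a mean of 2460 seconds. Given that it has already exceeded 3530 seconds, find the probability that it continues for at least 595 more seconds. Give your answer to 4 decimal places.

0.7852

The rate is λ = 1/2460 = 0.000406504 per second.
The exponential is memoryless, so the remaining time is again Exp(λ): the condition X > 3530 is irrelevant.
P(X > 595) = e^(−0.24187) ≈ 0.7852.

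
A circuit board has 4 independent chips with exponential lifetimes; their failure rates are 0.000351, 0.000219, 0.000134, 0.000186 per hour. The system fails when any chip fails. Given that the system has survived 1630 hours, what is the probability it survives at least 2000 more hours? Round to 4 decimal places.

Time to first failure ~ Exp(Σλ) with Σλ = 0.00089.
By memorylessness, P(T > 1630+2000 | T > 1630) = P(T > 2000) = e^(−0.00089·2000) ≈ 0.1686.

0.1686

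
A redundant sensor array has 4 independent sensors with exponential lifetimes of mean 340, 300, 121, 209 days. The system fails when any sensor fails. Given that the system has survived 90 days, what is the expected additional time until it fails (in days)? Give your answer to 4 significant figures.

51.75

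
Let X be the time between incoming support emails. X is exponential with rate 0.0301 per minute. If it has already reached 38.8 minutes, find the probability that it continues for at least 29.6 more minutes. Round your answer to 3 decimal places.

P(X > s+t | X > s) = e^(−λ(s+t))/e^(−λs) = e^(−λt), independent of s = 38.8.
P(X > 29.6) = e^(−0.89096) ≈ 0.410.

0.410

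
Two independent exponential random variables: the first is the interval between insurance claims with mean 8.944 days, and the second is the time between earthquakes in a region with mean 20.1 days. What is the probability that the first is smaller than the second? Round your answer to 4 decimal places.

0.6921

λ_1 = 1/8.944 = 0.111807, λ_2 = 1/20.1 = 0.0497512.
For independent exponentials, P(the first < the second) = λ_1/(λ_1+λ_2) = 0.111807/0.161558 ≈ 0.6921.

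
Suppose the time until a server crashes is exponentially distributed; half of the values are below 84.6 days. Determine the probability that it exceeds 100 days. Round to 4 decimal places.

For an exponential, median = ln(2)/λ, so λ = ln 2 / 84.6 = 0.00819323 per day.
P(X > 100) = e^(−λ·100) = e^(−0.81932) ≈ 0.4407.

0.4407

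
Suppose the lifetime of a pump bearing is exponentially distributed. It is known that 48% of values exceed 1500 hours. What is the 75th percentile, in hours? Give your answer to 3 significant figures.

e^(−λ·1500) = 0.48 ⇒ λ = −ln(0.48)/1500 = 0.000489313.
75th percentile: 1 − e^(−λt) = 0.75, t = −ln(0.25)/λ = 2833.15 hours.

2830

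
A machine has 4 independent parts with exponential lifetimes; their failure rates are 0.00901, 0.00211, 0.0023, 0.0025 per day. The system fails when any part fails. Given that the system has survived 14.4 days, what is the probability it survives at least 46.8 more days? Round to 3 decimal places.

0.475

Time to first failure ~ Exp(Σλ) with Σλ = 0.01592.
By memorylessness, P(T > 14.4+46.8 | T > 14.4) = P(T > 46.8) = e^(−0.01592·46.8) ≈ 0.475.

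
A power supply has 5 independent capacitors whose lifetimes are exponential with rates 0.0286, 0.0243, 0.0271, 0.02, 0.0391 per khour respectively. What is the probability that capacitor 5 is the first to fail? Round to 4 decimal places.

The time to first failure is exponential with rate Σλ = 0.0286 + 0.0243 + 0.0271 + 0.02 + 0.0391 = 0.1391.
P(capacitor 5 first) = λ_5/Σλ = 0.0391/0.1391 ≈ 0.2811.

0.2811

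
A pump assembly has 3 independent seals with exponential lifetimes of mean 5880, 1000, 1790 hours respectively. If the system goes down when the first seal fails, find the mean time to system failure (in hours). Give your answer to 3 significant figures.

The first failure time is exponential with rate Σλ_i = 1/5880 + 1/1000 + 1/1790 = 0.00172873 per hour.
E[min] = 1/Σλ = 1/0.00172873 = 578.46 hours.

578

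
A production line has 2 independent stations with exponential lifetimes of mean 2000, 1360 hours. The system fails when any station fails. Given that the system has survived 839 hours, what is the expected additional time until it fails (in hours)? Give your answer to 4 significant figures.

809.5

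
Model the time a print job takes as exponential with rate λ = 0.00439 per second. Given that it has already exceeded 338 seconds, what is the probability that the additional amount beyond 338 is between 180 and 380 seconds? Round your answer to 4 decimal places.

Memoryless: the residual past 338 is again Exp(λ).
P(180 < residual < 380) = e^(−λ·180) − e^(−λ·380) = 0.45375 − 0.18859 ≈ 0.2652.

0.2652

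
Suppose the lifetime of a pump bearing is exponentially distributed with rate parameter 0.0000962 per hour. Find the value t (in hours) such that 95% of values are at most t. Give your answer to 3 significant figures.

31100

Set 1 − e^(−λt) = 0.95, so t = −ln(0.05)/λ = 2.9957/0.0000962 ≈ 31140.7 hours.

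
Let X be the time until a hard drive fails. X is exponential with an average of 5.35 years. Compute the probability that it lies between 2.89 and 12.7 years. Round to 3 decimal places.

0.490

The rate is λ = 1/5.35 = 0.186916 per year.
P(2.89 < X < 12.7) = e^(−λ·2.89) − e^(−λ·12.7) = 0.58264 − 0.09312 ≈ 0.490.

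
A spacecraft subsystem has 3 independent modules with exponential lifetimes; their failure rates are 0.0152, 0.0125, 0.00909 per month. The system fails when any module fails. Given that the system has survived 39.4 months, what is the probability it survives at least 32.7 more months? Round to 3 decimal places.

Time to first failure ~ Exp(Σλ) with Σλ = 0.03679.
By memorylessness, P(T > 39.4+32.7 | T > 39.4) = P(T > 32.7) = e^(−0.03679·32.7) ≈ 0.300.

0.300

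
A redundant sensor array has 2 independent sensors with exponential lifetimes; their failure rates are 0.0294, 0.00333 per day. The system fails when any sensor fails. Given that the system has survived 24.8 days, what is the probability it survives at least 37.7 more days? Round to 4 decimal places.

0.2911

Time to first failure ~ Exp(Σλ) with Σλ = 0.03273.
By memorylessness, P(T > 24.8+37.7 | T > 24.8) = P(T > 37.7) = e^(−0.03273·37.7) ≈ 0.2911.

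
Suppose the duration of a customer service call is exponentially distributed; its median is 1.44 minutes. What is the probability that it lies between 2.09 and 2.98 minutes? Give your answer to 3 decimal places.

For an exponential, median = ln(2)/λ, so λ = ln 2 / 1.44 = 0.481352 per minute.
P(2.09 < X < 2.98) = e^(−λ·2.09) − e^(−λ·2.98) = 0.36567 − 0.23825 ≈ 0.127.

0.127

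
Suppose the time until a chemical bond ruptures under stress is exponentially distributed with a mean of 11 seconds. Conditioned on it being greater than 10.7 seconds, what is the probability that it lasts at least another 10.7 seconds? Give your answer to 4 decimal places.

The rate is λ = 1/11 = 0.0909091 per second.
P(X > s+t | X > s) = e^(−λ(s+t))/e^(−λs) = e^(−λt), independent of s = 10.7.
P(X > 10.7) = e^(−0.97273) ≈ 0.3781.

0.3781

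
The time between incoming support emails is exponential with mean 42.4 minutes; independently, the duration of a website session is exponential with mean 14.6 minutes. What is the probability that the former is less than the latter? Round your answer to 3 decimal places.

0.256

λ_1 = 1/42.4 = 0.0235849, λ_2 = 1/14.6 = 0.0684932.
For independent exponentials, P(the former < the latter) = λ_1/(λ_1+λ_2) = 0.0235849/0.0920781 ≈ 0.256.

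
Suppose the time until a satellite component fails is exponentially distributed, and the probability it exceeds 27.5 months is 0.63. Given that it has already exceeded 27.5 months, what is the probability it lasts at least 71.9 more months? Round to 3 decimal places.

From e^(−λ·27.5) = 0.63, λ = −ln(0.63)/27.5 = 0.0168013.
Memoryless: P(X > 27.5+71.9 | X > 27.5) = P(X > 71.9) = e^(−0.0168013·71.9) ≈ 0.299.

0.299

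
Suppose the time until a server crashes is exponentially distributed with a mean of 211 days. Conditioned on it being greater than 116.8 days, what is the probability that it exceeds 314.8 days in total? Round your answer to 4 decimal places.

The rate is λ = 1/211 = 0.00473934 per day.
The exponential is memoryless, so the remaining time is again Exp(λ): the condition X > 116.8 is irrelevant.
P(X > 198) = e^(−0.93839) ≈ 0.3913.

0.3913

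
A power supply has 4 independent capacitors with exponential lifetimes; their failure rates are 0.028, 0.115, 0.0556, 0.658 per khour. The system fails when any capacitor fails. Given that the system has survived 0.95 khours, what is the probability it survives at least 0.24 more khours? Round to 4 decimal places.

0.8142

Time to first failure ~ Exp(Σλ) with Σλ = 0.8566.
By memorylessness, P(T > 0.95+0.24 | T > 0.95) = P(T > 0.24) = e^(−0.8566·0.24) ≈ 0.8142.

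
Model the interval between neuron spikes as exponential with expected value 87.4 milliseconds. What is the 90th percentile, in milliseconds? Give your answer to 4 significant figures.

201.2

The rate is λ = 1/87.4 = 0.0114416 per millisecond.
Set 1 − e^(−λt) = 0.9, so t = −ln(0.1)/λ = 2.3026/0.0114416 ≈ 201.246 milliseconds.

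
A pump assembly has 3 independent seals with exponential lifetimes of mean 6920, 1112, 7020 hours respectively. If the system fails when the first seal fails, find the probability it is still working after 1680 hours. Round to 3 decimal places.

0.136

The first failure time is exponential with rate Σλ_i = 1/6920 + 1/1112 + 1/7020 = 0.00118624 per hour.
P(min > 1680) = e^(−0.00118624·1680) = e^(−1.9929) ≈ 0.136.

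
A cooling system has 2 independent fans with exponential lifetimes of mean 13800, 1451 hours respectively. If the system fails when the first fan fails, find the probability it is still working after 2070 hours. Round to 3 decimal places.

0.207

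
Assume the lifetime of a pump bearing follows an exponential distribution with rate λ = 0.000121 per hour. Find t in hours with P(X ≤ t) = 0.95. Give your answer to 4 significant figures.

Set 1 − e^(−λt) = 0.95, so t = −ln(0.05)/λ = 2.9957/0.000121 ≈ 24758.1 hours.

24760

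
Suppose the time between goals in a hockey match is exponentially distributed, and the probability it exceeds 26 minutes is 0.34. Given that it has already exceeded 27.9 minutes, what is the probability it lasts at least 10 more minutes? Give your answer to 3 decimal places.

From e^(−λ·26) = 0.34, λ = −ln(0.34)/26 = 0.0414927.
Memoryless: P(X > 27.9+10 | X > 27.9) = P(X > 10) = e^(−0.0414927·10) ≈ 0.660.

0.660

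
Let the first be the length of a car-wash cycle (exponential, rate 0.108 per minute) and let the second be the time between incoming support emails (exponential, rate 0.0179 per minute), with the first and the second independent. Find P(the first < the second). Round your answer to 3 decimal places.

λ_1 = 0.108, λ_2 = 0.0179.
For independent exponentials, P(the first < the second) = λ_1/(λ_1+λ_2) = 0.108/0.1259 ≈ 0.858.

0.858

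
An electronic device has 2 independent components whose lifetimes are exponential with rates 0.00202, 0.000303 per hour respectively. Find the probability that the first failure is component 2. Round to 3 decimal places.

0.130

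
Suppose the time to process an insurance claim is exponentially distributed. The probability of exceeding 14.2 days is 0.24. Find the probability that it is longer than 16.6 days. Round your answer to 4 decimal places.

e^(−λ·14.2) = 0.24 ⇒ λ = −ln(0.24)/14.2 = 0.100501.
P(X > 16.6) = e^(−0.100501·16.6) = e^(−1.6683) ≈ 0.1886.

0.1886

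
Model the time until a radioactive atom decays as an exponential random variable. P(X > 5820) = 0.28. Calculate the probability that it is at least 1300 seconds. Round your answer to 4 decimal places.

e^(−λ·5820) = 0.28 ⇒ λ = −ln(0.28)/5820 = 0.000218723.
P(X > 1300) = e^(−0.000218723·1300) = e^(−0.28434) ≈ 0.7525.

0.7525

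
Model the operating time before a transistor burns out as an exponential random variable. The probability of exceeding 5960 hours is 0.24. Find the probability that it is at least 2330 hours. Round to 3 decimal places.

0.572

e^(−λ·5960) = 0.24 ⇒ λ = −ln(0.24)/5960 = 0.000239449.
P(X > 2330) = e^(−0.000239449·2330) = e^(−0.55792) ≈ 0.572.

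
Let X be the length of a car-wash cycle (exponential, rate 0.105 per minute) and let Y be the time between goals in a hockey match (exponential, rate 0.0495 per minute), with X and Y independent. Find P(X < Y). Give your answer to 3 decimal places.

0.680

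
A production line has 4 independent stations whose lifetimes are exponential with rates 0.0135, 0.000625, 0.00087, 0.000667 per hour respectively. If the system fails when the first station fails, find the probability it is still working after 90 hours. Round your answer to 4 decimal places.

0.2442

The time to first failure is exponential with rate Σλ = 0.0135 + 0.000625 + 0.00087 + 0.000667 = 0.015662.
P(min > 90) = e^(−0.015662·90) = e^(−1.4096) ≈ 0.2442.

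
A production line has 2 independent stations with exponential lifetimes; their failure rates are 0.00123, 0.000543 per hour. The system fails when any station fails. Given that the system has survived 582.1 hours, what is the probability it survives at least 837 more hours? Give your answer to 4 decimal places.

Time to first failure ~ Exp(Σλ) with Σλ = 0.001773.
By memorylessness, P(T > 582.1+837 | T > 582.1) = P(T > 837) = e^(−0.001773·837) ≈ 0.2267.

0.2267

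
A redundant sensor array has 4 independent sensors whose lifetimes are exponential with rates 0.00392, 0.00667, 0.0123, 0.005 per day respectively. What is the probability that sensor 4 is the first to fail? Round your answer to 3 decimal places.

The time to first failure is exponential with rate Σλ = 0.00392 + 0.00667 + 0.0123 + 0.005 = 0.02789.
P(sensor 4 first) = λ_4/Σλ = 0.005/0.02789 ≈ 0.179.

0.179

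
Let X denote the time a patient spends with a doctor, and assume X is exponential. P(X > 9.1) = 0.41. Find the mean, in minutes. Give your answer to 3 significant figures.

10.2

e^(−λ·9.1) = 0.41 ⇒ λ = −ln(0.41)/9.1 = 0.0979778.
Mean = 1/λ = 10.2064 minutes.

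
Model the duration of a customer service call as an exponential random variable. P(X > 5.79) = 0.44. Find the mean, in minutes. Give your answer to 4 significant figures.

e^(−λ·5.79) = 0.44 ⇒ λ = −ln(0.44)/5.79 = 0.141793.
Mean = 1/λ = 7.05254 minutes.

7.053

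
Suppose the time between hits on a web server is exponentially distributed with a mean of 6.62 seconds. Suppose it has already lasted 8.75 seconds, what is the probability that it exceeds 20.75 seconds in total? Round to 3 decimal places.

The rate is λ = 1/6.62 = 0.151057 per second.
The exponential is memoryless, so the remaining time is again Exp(λ): the condition X > 8.75 is irrelevant.
P(X > 12) = e^(−1.8127) ≈ 0.163.

0.163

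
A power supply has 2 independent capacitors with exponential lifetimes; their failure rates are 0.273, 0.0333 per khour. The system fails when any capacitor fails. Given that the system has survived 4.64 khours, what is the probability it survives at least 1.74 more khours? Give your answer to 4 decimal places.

0.5869

Time to first failure ~ Exp(Σλ) with Σλ = 0.3063.
By memorylessness, P(T > 4.64+1.74 | T > 4.64) = P(T > 1.74) = e^(−0.3063·1.74) ≈ 0.5869.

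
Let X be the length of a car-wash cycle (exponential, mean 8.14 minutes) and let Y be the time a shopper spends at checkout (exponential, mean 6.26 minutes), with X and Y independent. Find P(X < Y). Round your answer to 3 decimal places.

λ_1 = 1/8.14 = 0.12285, λ_2 = 1/6.26 = 0.159744.
For independent exponentials, P(X < Y) = λ_1/(λ_1+λ_2) = 0.12285/0.282595 ≈ 0.435.

0.435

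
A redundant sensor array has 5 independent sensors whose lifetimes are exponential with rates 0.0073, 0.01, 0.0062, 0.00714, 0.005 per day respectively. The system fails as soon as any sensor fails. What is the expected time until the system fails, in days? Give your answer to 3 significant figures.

The time to first failure is exponential with rate Σλ = 0.0073 + 0.01 + 0.0062 + 0.00714 + 0.005 = 0.03564.
E[min] = 1/Σλ = 1/0.03564 = 28.0584 days.

28.1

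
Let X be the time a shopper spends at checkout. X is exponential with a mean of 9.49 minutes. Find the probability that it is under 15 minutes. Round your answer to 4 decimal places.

0.7942

The rate is λ = 1/9.49 = 0.105374 per minute.
P(X ≤ 15) = 1 − e^(−λ·15) = 1 − e^(−1.5806) ≈ 0.7942.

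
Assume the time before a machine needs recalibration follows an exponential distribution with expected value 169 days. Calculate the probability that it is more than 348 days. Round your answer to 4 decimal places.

0.1276

The rate is λ = 1/169 = 0.00591716 per day.
P(X > 348) = e^(−λ·348) = e^(−2.0592) ≈ 0.1276.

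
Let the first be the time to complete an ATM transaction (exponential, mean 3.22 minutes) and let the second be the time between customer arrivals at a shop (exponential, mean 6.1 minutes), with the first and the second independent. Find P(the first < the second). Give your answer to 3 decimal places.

λ_1 = 1/3.22 = 0.310559, λ_2 = 1/6.1 = 0.163934.
For independent exponentials, P(the first < the second) = λ_1/(λ_1+λ_2) = 0.310559/0.474493 ≈ 0.655.

0.655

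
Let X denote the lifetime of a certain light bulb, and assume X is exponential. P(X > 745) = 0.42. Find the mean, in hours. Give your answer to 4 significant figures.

e^(−λ·745) = 0.42 ⇒ λ = −ln(0.42)/745 = 0.00116443.
Mean = 1/λ = 858.789 hours.

858.8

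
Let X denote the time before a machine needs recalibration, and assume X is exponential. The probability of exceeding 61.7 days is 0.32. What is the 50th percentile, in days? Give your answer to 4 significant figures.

e^(−λ·61.7) = 0.32 ⇒ λ = −ln(0.32)/61.7 = 0.0184673.
50th percentile: 1 − e^(−λt) = 0.5, t = −ln(0.5)/λ = 37.5337 days.

37.53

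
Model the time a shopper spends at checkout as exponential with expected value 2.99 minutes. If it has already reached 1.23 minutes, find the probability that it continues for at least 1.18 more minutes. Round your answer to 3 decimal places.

0.674

The rate is λ = 1/2.99 = 0.334448 per minute.
The exponential is memoryless, so the remaining time is again Exp(λ): the condition X > 1.23 is irrelevant.
P(X > 1.18) = e^(−0.39465) ≈ 0.674.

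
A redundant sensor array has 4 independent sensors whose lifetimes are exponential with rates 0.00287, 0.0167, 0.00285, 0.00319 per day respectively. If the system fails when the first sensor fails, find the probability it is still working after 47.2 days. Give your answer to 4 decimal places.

0.2986

The time to first failure is exponential with rate Σλ = 0.00287 + 0.0167 + 0.00285 + 0.00319 = 0.02561.
P(min > 47.2) = e^(−0.02561·47.2) = e^(−1.2088) ≈ 0.2986.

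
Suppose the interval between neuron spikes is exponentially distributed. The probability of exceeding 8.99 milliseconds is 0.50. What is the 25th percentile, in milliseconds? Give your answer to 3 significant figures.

3.73

e^(−λ·8.99) = 0.50 ⇒ λ = −ln(0.50)/8.99 = 0.077102.
25th percentile: 1 − e^(−λt) = 0.25, t = −ln(0.75)/λ = 3.73119 milliseconds.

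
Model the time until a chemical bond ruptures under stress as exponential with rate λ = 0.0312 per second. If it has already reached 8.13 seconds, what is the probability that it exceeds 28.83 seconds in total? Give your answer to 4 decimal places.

0.5242

By the memoryless property, P(X > 8.13+20.7 | X > 8.13) = P(X > 20.7).
P(X > 20.7) = e^(−0.64584) ≈ 0.5242.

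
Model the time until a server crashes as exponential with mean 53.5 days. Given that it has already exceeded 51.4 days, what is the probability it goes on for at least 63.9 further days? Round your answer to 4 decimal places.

The rate is λ = 1/53.5 = 0.0186916 per day.
The exponential is memoryless, so the remaining time is again Exp(λ): the condition X > 51.4 is irrelevant.
P(X > 63.9) = e^(−1.1944) ≈ 0.3029.

0.3029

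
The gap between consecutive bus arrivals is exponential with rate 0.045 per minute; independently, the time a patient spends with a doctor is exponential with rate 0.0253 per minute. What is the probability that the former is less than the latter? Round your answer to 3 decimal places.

0.640

λ_1 = 0.045, λ_2 = 0.0253.
For independent exponentials, P(the former < the latter) = λ_1/(λ_1+λ_2) = 0.045/0.0703 ≈ 0.640.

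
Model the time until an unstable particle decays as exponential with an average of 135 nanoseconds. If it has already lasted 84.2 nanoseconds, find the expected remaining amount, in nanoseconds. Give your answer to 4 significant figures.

The rate is λ = 1/135 = 0.00740741 per nanosecond.
By memorylessness, the remaining amount past any threshold is again Exp(λ) with mean 1/λ = 135 nanoseconds.

135.0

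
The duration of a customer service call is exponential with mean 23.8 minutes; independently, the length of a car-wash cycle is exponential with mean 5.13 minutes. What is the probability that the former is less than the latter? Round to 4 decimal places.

0.1773

λ_1 = 1/23.8 = 0.0420168, λ_2 = 1/5.13 = 0.194932.
For independent exponentials, P(the former < the latter) = λ_1/(λ_1+λ_2) = 0.0420168/0.236949 ≈ 0.1773.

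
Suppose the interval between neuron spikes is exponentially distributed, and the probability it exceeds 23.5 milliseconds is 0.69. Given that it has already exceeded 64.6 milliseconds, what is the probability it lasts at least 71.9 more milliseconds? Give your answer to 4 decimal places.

0.3213

From e^(−λ·23.5) = 0.69, λ = −ln(0.69)/23.5 = 0.0157899.
Memoryless: P(X > 64.6+71.9 | X > 64.6) = P(X > 71.9) = e^(−0.0157899·71.9) ≈ 0.3213.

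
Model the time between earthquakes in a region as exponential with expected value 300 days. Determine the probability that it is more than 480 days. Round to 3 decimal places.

The rate is λ = 1/300 = 0.00333333 per day.
P(X > 480) = e^(−λ·480) = e^(−1.6) ≈ 0.202.

0.202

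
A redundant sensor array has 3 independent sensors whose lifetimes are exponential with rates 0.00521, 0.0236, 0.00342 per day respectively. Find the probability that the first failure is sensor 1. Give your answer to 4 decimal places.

0.1617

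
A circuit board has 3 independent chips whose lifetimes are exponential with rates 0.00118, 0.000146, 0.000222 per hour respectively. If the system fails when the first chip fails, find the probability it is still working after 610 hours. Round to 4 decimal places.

0.3890

The time to first failure is exponential with rate Σλ = 0.00118 + 0.000146 + 0.000222 = 0.001548.
P(min > 610) = e^(−0.001548·610) = e^(−0.94428) ≈ 0.3890.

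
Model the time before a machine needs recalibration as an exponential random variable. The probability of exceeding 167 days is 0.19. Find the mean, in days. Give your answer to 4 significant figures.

100.6

e^(−λ·167) = 0.19 ⇒ λ = −ln(0.19)/167 = 0.0099445.
Mean = 1/λ = 100.558 days.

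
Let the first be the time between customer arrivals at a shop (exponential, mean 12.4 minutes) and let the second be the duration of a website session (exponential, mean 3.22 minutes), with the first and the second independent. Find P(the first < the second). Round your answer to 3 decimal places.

λ_1 = 1/12.4 = 0.0806452, λ_2 = 1/3.22 = 0.310559.
For independent exponentials, P(the first < the second) = λ_1/(λ_1+λ_2) = 0.0806452/0.391204 ≈ 0.206.

0.206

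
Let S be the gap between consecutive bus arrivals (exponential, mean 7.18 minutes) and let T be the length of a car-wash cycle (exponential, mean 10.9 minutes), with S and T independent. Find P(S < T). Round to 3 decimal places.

λ_1 = 1/7.18 = 0.139276, λ_2 = 1/10.9 = 0.0917431.
For independent exponentials, P(S < T) = λ_1/(λ_1+λ_2) = 0.139276/0.231019 ≈ 0.603.

0.603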